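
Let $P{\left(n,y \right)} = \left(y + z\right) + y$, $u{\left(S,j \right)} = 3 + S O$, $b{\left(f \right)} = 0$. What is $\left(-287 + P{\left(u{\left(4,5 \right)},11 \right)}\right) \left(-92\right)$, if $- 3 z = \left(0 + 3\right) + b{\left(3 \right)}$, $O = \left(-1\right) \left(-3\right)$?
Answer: $24472$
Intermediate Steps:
$O = 3$
$u{\left(S,j \right)} = 3 + 3 S$ ($u{\left(S,j \right)} = 3 + S 3 = 3 + 3 S$)
$z = -1$ ($z = - \frac{\left(0 + 3\right) + 0}{3} = - \frac{3 + 0}{3} = \left(- \frac{1}{3}\right) 3 = -1$)
$P{\left(n,y \right)} = -1 + 2 y$ ($P{\left(n,y \right)} = \left(y - 1\right) + y = \left(-1 + y\right) + y = -1 + 2 y$)
$\left(-287 + P{\left(u{\left(4,5 \right)},11 \right)}\right) \left(-92\right) = \left(-287 + \left(-1 + 2 \cdot 11\right)\right) \left(-92\right) = \left(-287 + \left(-1 + 22\right)\right) \left(-92\right) = \left(-287 + 21\right) \left(-92\right) = \left(-266\right) \left(-92\right) = 24472$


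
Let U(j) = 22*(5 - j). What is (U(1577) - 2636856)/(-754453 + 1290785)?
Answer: -667860/134083 ≈ -4.9809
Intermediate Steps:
U(j) = 110 - 22*j
(U(1577) - 2636856)/(-754453 + 1290785) = ((110 - 22*1577) - 2636856)/(-754453 + 1290785) = ((110 - 34694) - 2636856)/536332 = (-34584 - 2636856)*(1/536332) = -2671440*1/536332 = -667860/134083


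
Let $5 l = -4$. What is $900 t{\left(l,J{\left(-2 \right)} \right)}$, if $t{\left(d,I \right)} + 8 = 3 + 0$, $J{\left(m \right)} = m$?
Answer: $-4500$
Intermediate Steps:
$l = - \frac{4}{5}$ ($l = \frac{1}{5} \left(-4\right) = - \frac{4}{5} \approx -0.8$)
$t{\left(d,I \right)} = -5$ ($t{\left(d,I \right)} = -8 + \left(3 + 0\right) = -8 + 3 = -5$)
$900 t{\left(l,J{\left(-2 \right)} \right)} = 900 \left(-5\right) = -4500$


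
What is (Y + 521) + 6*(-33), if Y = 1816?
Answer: 2139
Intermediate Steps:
(Y + 521) + 6*(-33) = (1816 + 521) + 6*(-33) = 2337 - 198 = 2139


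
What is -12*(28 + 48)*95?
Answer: -86640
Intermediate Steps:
-12*(28 + 48)*95 = -12*76*95 = -912*95 = -86640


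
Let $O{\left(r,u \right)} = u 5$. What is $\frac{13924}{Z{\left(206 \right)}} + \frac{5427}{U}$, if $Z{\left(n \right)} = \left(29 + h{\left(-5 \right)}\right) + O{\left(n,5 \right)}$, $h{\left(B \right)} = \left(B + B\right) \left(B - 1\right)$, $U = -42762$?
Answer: $\frac{99133235}{812478} \approx 122.01$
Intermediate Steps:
$O{\left(r,u \right)} = 5 u$
$h{\left(B \right)} = 2 B \left(-1 + B\right)$
$Z{\left(n \right)} = 114$ ($Z{\left(n \right)} = \left(29 + 2 \left(-5\right) \left(-1 - 5\right)\right) + 5 \cdot 5 = \left(29 + 2 \left(-5\right) \left(-6\right)\right) + 25 = \left(29 + 60\right) + 25 = 89 + 25 = 114$)
$\frac{13924}{Z{\left(206 \right)}} + \frac{5427}{U} = \frac{13924}{114} + \frac{5427}{-42762} = 13924 \cdot \frac{1}{114} + 5427 \left(- \frac{1}{42762}\right) = \frac{6962}{57} - \frac{1809}{14254} = \frac{99133235}{812478}$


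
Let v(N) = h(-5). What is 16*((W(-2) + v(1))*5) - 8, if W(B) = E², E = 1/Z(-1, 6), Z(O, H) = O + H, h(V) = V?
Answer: -2024/5 ≈ -404.80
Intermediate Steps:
Z(O, H) = H + O
v(N) = -5
E = ⅕ (E = 1/(6 - 1) = 1/5 = ⅕ ≈ 0.20000)
W(B) = 1/25 (W(B) = (⅕)² = 1/25)
16*((W(-2) + v(1))*5) - 8 = 16*((1/25 - 5)*5) - 8 = 16*(-124/25*5) - 8 = 16*(-124/5) - 8 = -1984/5 - 8 = -2024/5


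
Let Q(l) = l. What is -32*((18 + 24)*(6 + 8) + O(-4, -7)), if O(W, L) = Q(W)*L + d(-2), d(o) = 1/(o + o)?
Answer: -19704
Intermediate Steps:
d(o) = 1/(2*o)
O(W, L) = -¼ + L*W (O(W, L) = W*L + (½)/(-2) = L*W + (½)*(-½) = L*W - ¼ = -¼ + L*W)
-32*((18 + 24)*(6 + 8) + O(-4, -7)) = -32*((18 + 24)*(6 + 8) + (-¼ - 7*(-4))) = -32*(42*14 + (-¼ + 28)) = -32*(588 + 111/4) = -32*2463/4 = -19704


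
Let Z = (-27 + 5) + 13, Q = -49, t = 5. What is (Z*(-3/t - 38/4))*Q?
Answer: -44541/10 ≈ -4454.1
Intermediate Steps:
Z = -9 (Z = -22 + 13 = -9)
(Z*(-3/t - 38/4))*Q = -9*(-3/5 - 38/4)*(-49) = -9*(-3*⅕ - 38*¼)*(-49) = -9*(-⅗ - 19/2)*(-49) = -9*(-101/10)*(-49) = (909/10)*(-49) = -44541/10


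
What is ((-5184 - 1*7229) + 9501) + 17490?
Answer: 14578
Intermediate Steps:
((-5184 - 1*7229) + 9501) + 17490 = ((-5184 - 7229) + 9501) + 17490 = (-12413 + 9501) + 17490 = -2912 + 17490 = 14578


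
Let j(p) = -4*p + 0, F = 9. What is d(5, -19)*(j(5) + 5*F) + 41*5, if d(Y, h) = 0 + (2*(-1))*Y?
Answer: -45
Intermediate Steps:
j(p) = -4*p
d(Y, h) = -2*Y (d(Y, h) = 0 - 2*Y = -2*Y)
d(5, -19)*(j(5) + 5*F) + 41*5 = (-2*5)*(-4*5 + 5*9) + 41*5 = -10*(-20 + 45) + 205 = -10*25 + 205 = -250 + 205 = -45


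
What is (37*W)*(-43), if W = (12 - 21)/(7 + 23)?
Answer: 4773/10 ≈ 477.30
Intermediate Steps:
W = -3/10 (W = -9/30 = -9*1/30 = -3/10 ≈ -0.30000)
(37*W)*(-43) = (37*(-3/10))*(-43) = -111/10*(-43) = 4773/10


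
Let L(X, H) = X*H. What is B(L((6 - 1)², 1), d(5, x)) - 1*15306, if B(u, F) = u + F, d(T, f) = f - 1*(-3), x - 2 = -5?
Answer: -15281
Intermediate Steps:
x = -3 (x = 2 - 5 = -3)
L(X, H) = H*X
d(T, f) = 3 + f (d(T, f) = f + 3 = 3 + f)
B(u, F) = F + u
B(L((6 - 1)², 1), d(5, x)) - 1*15306 = ((3 - 3) + 1*(6 - 1)²) - 1*15306 = (0 + 1*5²) - 15306 = (0 + 1*25) - 15306 = (0 + 25) - 15306 = 25 - 15306 = -15281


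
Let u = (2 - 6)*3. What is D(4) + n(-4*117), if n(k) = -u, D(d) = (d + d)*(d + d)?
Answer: 76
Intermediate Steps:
u = -12 (u = -4*3 = -12)
D(d) = 4*d² (D(d) = (2*d)*(2*d) = 4*d²)
n(k) = 12 (n(k) = -1*(-12) = 12)
D(4) + n(-4*117) = 4*4² + 12 = 4*16 + 12 = 64 + 12 = 76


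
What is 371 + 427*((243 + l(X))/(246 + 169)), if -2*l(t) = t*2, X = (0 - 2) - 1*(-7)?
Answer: 255591/415 ≈ 615.88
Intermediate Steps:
X = 5 (X = -2 + 7 = 5)
l(t) = -t (l(t) = -t*2/2 = -t)
371 + 427*((243 + l(X))/(246 + 169)) = 371 + 427*((243 - 1*5)/(246 + 169)) = 371 + 427*((243 - 5)/415) = 371 + 427*(238*(1/415)) = 371 + 427*(238/415) = 371 + 101626/415 = 255591/415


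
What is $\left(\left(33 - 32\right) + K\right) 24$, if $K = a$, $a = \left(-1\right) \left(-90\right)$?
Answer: $2184$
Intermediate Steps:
$a = 90$
$K = 90$
$\left(\left(33 - 32\right) + K\right) 24 = \left(\left(33 - 32\right) + 90\right) 24 = \left(1 + 90\right) 24 = 91 \cdot 24 = 2184$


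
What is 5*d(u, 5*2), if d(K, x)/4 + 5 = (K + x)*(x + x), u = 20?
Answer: 11900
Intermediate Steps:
d(K, x) = -20 + 8*x*(K + x) (d(K, x) = -20 + 4*((K + x)*(x + x)) = -20 + 4*((K + x)*(2*x)) = -20 + 4*(2*x*(K + x)) = -20 + 8*x*(K + x))
5*d(u, 5*2) = 5*(-20 + 8*(5*2)² + 8*20*(5*2)) = 5*(-20 + 8*10² + 8*20*10) = 5*(-20 + 8*100 + 1600) = 5*(-20 + 800 + 1600) = 5*2380 = 11900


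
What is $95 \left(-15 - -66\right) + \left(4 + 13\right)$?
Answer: $4862$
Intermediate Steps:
$95 \left(-15 - -66\right) + \left(4 + 13\right) = 95 \left(-15 + 66\right) + 17 = 95 \cdot 51 + 17 = 4845 + 17 = 4862$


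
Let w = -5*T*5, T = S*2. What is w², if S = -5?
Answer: 62500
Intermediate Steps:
T = -10 (T = -5*2 = -10)
w = 250 (w = -5*(-10)*5 = 50*5 = 250)
w² = 250² = 62500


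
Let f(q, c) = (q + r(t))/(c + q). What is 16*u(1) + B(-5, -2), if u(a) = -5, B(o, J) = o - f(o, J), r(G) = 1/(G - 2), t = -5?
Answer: -4201/49 ≈ -85.735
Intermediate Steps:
r(G) = 1/(-2 + G)
f(q, c) = (-⅐ + q)/(c + q) (f(q, c) = (q + 1/(-2 - 5))/(c + q) = (q + 1/(-7))/(c + q) = (q - ⅐)/(c + q) = (-⅐ + q)/(c + q))
B(o, J) = o - (-⅐ + o)/(J + o)
16*u(1) + B(-5, -2) = 16*(-5) + (⅐ - 1*(-5) - 5*(-2 - 5))/(-2 - 5) = -80 + (⅐ + 5 - 5*(-7))/(-7) = -80 - (⅐ + 5 + 35)/7 = -80 - ⅐*281/7 = -80 - 281/49 = -4201/49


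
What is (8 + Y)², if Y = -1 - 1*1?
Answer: 36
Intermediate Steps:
Y = -2 (Y = -1 - 1 = -2)
(8 + Y)² = (8 - 2)² = 6² = 36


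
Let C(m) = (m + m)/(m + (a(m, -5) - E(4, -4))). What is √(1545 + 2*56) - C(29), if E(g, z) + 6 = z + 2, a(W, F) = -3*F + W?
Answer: -58/81 + √1657 ≈ 39.990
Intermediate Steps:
a(W, F) = W - 3*F
E(g, z) = -4 + z (E(g, z) = -6 + (z + 2) = -6 + (2 + z) = -4 + z)
C(m) = 2*m/(23 + 2*m) (C(m) = (m + m)/(m + ((m - 3*(-5)) - (-4 - 4))) = (2*m)/(m + ((m + 15) - 1*(-8))) = (2*m)/(m + ((15 + m) + 8)) = (2*m)/(m + (23 + m)) = (2*m)/(23 + 2*m) = 2*m/(23 + 2*m))
√(1545 + 2*56) - C(29) = √(1545 + 2*56) - 2*29/(23 + 2*29) = √(1545 + 112) - 2*29/(23 + 58) = √1657 - 2*29/81 = √1657 - 1*58/81 = √1657 - 58/81 = -58/81 + √1657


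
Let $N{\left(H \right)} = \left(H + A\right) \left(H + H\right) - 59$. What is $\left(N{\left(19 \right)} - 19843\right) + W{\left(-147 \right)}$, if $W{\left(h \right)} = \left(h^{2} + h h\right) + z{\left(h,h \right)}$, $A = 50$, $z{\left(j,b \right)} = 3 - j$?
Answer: $26088$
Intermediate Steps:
$N{\left(H \right)} = -59 + 2 H \left(50 + H\right)$ ($N{\left(H \right)} = \left(H + 50\right) \left(H + H\right) - 59 = \left(50 + H\right) 2 H - 59 = 2 H \left(50 + H\right) - 59 = -59 + 2 H \left(50 + H\right)$)
$W{\left(h \right)} = 3 - h + 2 h^{2}$ ($W{\left(h \right)} = \left(h^{2} + h h\right) - \left(-3 + h\right) = \left(h^{2} + h^{2}\right) - \left(-3 + h\right) = 2 h^{2} - \left(-3 + h\right) = 3 - h + 2 h^{2}$)
$\left(N{\left(19 \right)} - 19843\right) + W{\left(-147 \right)} = \left(\left(-59 + 2 \cdot 19^{2} + 100 \cdot 19\right) - 19843\right) + \left(3 - -147 + 2 \left(-147\right)^{2}\right) = \left(\left(-59 + 2 \cdot 361 + 1900\right) - 19843\right) + \left(3 + 147 + 2 \cdot 21609\right) = \left(\left(-59 + 722 + 1900\right) - 19843\right) + \left(3 + 147 + 43218\right) = \left(2563 - 19843\right) + 43368 = -17280 + 43368 = 26088$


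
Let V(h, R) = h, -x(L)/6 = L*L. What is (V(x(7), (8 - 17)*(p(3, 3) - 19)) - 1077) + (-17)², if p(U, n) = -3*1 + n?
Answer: -1082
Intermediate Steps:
p(U, n) = -3 + n
x(L) = -6*L² (x(L) = -6*L*L = -6*L²)
(V(x(7), (8 - 17)*(p(3, 3) - 19)) - 1077) + (-17)² = (-6*7² - 1077) + (-17)² = (-6*49 - 1077) + 289 = (-294 - 1077) + 289 = -1371 + 289 = -1082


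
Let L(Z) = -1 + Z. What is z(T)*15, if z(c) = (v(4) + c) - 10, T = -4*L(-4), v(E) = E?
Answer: 210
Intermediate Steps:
T = 20 (T = -4*(-1 - 4) = -4*(-5) = 20)
z(c) = -6 + c (z(c) = (4 + c) - 10 = -6 + c)
z(T)*15 = (-6 + 20)*15 = 14*15 = 210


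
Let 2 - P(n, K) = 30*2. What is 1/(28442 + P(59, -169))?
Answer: 1/28384 ≈ 3.5231e-5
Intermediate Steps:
P(n, K) = -58 (P(n, K) = 2 - 30*2 = 2 - 1*60 = 2 - 60 = -58)
1/(28442 + P(59, -169)) = 1/(28442 - 58) = 1/28384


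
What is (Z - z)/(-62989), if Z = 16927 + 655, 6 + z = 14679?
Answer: -2909/62989 ≈ -0.046183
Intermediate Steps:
z = 14673 (z = -6 + 14679 = 14673)
Z = 17582
(Z - z)/(-62989) = (17582 - 1*14673)/(-62989) = (17582 - 14673)*(-1/62989) = 2909*(-1/62989) = -2909/62989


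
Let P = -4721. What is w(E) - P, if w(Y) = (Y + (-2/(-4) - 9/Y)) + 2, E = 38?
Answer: 90464/19 ≈ 4761.3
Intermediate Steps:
w(Y) = 5/2 + Y - 9/Y (w(Y) = (Y + (-2*(-¼) - 9/Y)) + 2 = (Y + (½ - 9/Y)) + 2 = (½ + Y - 9/Y) + 2 = 5/2 + Y - 9/Y)
w(E) - P = (5/2 + 38 - 9/38) - 1*(-4721) = (5/2 + 38 - 9*1/38) + 4721 = (5/2 + 38 - 9/38) + 4721 = 765/19 + 4721 = 90464/19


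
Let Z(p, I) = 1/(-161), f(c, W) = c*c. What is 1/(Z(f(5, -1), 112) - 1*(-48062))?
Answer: 161/7737981 ≈ 2.0806e-5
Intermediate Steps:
f(c, W) = c²
Z(p, I) = -1/161
1/(Z(f(5, -1), 112) - 1*(-48062)) = 1/(-1/161 - 1*(-48062)) = 1/(-1/161 + 48062) = 1/(7737981/161) = 161/7737981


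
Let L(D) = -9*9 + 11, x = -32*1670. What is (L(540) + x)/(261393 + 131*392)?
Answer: -10702/62549 ≈ -0.17110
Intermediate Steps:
x = -53440
L(D) = -70 (L(D) = -81 + 11 = -70)
(L(540) + x)/(261393 + 131*392) = (-70 - 53440)/(261393 + 131*392) = -53510/(261393 + 51352) = -53510/312745 = -53510*1/312745 = -10702/62549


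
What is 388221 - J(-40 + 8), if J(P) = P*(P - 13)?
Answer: 386781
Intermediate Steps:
J(P) = P*(-13 + P)
388221 - J(-40 + 8) = 388221 - (-40 + 8)*(-13 + (-40 + 8)) = 388221 - (-32)*(-13 - 32) = 388221 - (-32)*(-45) = 388221 - 1*1440 = 388221 - 1440 = 386781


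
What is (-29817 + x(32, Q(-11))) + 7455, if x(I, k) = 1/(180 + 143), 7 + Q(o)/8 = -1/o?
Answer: -7222925/323 ≈ -22362.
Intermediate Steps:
Q(o) = -56 - 8/o (Q(o) = -56 + 8*(-1/o) = -56 - 8/o)
x(I, k) = 1/323
(-29817 + x(32, Q(-11))) + 7455 = (-29817 + 1/323) + 7455 = -9630890/323 + 7455 = -7222925/323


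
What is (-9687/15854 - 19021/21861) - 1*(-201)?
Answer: 69150116653/346584294 ≈ 199.52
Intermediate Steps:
(-9687/15854 - 19021/21861) - 1*(-201) = (-9687*1/15854 - 19021*1/21861) + 201 = (-9687/15854 - 19021/21861) + 201 = -513326441/346584294 + 201 = 69150116653/346584294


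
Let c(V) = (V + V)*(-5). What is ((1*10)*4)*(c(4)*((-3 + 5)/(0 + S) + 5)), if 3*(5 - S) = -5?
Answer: -8480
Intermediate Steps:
c(V) = -10*V (c(V) = (2*V)*(-5) = -10*V)
S = 20/3 (S = 5 - ⅓*(-5) = 5 + 5/3 = 20/3 ≈ 6.6667)
((1*10)*4)*(c(4)*((-3 + 5)/(0 + S) + 5)) = ((1*10)*4)*((-10*4)*((-3 + 5)/(0 + 20/3) + 5)) = (10*4)*(-40*(2/(20/3) + 5)) = 40*(-40*(2*(3/20) + 5)) = 40*(-40*(3/10 + 5)) = 40*(-40*53/10) = 40*(-212) = -8480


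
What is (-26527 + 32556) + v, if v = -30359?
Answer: -24330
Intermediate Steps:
(-26527 + 32556) + v = (-26527 + 32556) - 30359 = 6029 - 30359 = -24330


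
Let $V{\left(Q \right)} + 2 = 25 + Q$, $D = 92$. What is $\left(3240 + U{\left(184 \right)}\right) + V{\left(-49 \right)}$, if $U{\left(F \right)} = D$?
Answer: $3306$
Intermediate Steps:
$V{\left(Q \right)} = 23 + Q$ ($V{\left(Q \right)} = -2 + \left(25 + Q\right) = 23 + Q$)
$U{\left(F \right)} = 92$
$\left(3240 + U{\left(184 \right)}\right) + V{\left(-49 \right)} = \left(3240 + 92\right) + \left(23 - 49\right) = 3332 - 26 = 3306$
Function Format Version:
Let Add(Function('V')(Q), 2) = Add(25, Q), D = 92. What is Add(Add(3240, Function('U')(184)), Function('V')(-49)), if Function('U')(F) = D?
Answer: 3306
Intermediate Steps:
Function('V')(Q) = Add(23, Q) (Function('V')(Q) = Add(-2, Add(25, Q)) = Add(23, Q))
Function('U')(F) = 92
Add(Add(3240, Function('U')(184)), Function('V')(-49)) = Add(Add(3240, 92), Add(23, -49)) = Add(3332, -26) = 3306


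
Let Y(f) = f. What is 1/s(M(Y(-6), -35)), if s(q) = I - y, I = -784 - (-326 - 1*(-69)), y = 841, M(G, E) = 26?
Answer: -1/1368 ≈ -0.00073099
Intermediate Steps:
I = -527 (I = -784 - (-326 + 69) = -784 - 1*(-257) = -784 + 257 = -527)
s(q) = -1368 (s(q) = -527 - 1*841 = -527 - 841 = -1368)
1/s(M(Y(-6), -35)) = 1/(-1368) = -1/1368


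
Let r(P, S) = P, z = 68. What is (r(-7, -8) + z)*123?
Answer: 7503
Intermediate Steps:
(r(-7, -8) + z)*123 = (-7 + 68)*123 = 61*123 = 7503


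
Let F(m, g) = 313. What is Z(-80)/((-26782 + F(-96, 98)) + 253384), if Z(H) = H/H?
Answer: 1/226915 ≈ 4.4069e-6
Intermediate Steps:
Z(H) = 1
Z(-80)/((-26782 + F(-96, 98)) + 253384) = 1/((-26782 + 313) + 253384) = 1/(-26469 + 253384) = 1/226915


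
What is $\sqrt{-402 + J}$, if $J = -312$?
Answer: $i \sqrt{714} \approx 26.721 i$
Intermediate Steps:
$\sqrt{-402 + J} = \sqrt{-402 - 312} = \sqrt{-714} = i \sqrt{714}$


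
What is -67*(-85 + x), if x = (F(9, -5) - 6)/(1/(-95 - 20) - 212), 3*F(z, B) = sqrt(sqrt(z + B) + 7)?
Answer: 138811270/24381 ≈ 5693.4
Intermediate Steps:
F(z, B) = sqrt(7 + sqrt(B + z))/3 (F(z, B) = sqrt(sqrt(z + B) + 7)/3 = sqrt(sqrt(B + z) + 7)/3 = sqrt(7 + sqrt(B + z))/3)
x = 575/24381 (x = (sqrt(7 + sqrt(-5 + 9))/3 - 6)/(1/(-95 - 20) - 212) = (sqrt(7 + sqrt(4))/3 - 6)/(1/(-115) - 212) = (sqrt(7 + 2)/3 - 6)/(-1/115 - 212) = (sqrt(9)/3 - 6)/(-24381/115) = ((1/3)*3 - 6)*(-115/24381) = (1 - 6)*(-115/24381) = -5*(-115/24381) = 575/24381 ≈ 0.023584)
-67*(-85 + x) = -67*(-85 + 575/24381) = -67*(-2071810/24381) = 138811270/24381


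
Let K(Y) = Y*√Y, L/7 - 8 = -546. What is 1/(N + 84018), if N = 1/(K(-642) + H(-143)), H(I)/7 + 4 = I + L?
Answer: 85267865939651/7164035558216260681 - 642*I*√642/7164035558216260681 ≈ 1.1902e-5 - 2.2706e-15*I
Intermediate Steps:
L = -3766 (L = 56 + 7*(-546) = 56 - 3822 = -3766)
H(I) = -26390 + 7*I (H(I) = -28 + 7*(I - 3766) = -28 + 7*(-3766 + I) = -28 + (-26362 + 7*I) = -26390 + 7*I)
K(Y) = Y^(3/2)
N = 1/(-27391 - 642*I*√642) (N = 1/((-642)^(3/2) + (-26390 + 7*(-143))) = 1/(-642*I*√642 + (-26390 - 1001)) = 1/(-642*I*√642 - 27391) = 1/(-27391 - 642*I*√642) ≈ -2.6989e-5 + 1.6028e-5*I)
1/(N + 84018) = 1/(I/(-27391*I + 642*√642) + 84018) = 1/(84018 + I/(-27391*I + 642*√642))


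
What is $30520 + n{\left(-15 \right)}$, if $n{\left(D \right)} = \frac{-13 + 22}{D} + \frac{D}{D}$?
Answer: $\frac{152602}{5} \approx 30520.0$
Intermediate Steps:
$n{\left(D \right)} = 1 + \frac{9}{D}$ ($n{\left(D \right)} = \frac{9}{D} + 1 = 1 + \frac{9}{D}$)
$30520 + n{\left(-15 \right)} = 30520 + \frac{9 - 15}{-15} = 30520 - - \frac{2}{5} = 30520 + \frac{2}{5} = \frac{152602}{5}$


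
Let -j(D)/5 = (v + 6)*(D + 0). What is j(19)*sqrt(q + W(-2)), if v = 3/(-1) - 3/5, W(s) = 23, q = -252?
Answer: -228*I*sqrt(229) ≈ -3450.3*I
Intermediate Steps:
v = -18/5 (v = 3*(-1) - 3*1/5 = -3 - 3/5 = -18/5 ≈ -3.6000)
j(D) = -12*D (j(D) = -5*(-18/5 + 6)*(D + 0) = -12*D)
j(19)*sqrt(q + W(-2)) = (-12*19)*sqrt(-252 + 23) = -228*I*sqrt(229)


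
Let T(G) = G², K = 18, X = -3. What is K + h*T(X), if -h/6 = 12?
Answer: -630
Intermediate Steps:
h = -72 (h = -6*12 = -72)
K + h*T(X) = 18 - 72*(-3)² = 18 - 72*9 = 18 - 648 = -630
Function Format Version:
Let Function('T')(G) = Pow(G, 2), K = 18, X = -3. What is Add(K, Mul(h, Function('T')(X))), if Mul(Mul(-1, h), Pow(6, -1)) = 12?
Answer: -630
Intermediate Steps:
h = -72 (h = Mul(-6, 12) = -72)
Add(K, Mul(h, Function('T')(X))) = Add(18, Mul(-72, Pow(-3, 2))) = Add(18, Mul(-72, 9)) = Add(18, -648) = -630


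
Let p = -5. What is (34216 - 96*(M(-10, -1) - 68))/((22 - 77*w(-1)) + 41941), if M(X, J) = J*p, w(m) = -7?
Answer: 20132/21251 ≈ 0.94734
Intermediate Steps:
M(X, J) = -5*J (M(X, J) = J*(-5) = -5*J)
(34216 - 96*(M(-10, -1) - 68))/((22 - 77*w(-1)) + 41941) = (34216 - 96*(-5*(-1) - 68))/((22 - 77*(-7)) + 41941) = (34216 - 96*(5 - 68))/((22 + 539) + 41941) = (34216 - 96*(-63))/(561 + 41941) = (34216 + 6048)/42502 = 40264*(1/42502) = 20132/21251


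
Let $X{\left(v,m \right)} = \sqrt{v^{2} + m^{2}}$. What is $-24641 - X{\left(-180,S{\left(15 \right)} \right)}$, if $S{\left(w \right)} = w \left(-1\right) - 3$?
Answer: $-24641 - 18 \sqrt{101} \approx -24822.0$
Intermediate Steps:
$S{\left(w \right)} = -3 - w$ ($S{\left(w \right)} = - w - 3 = -3 - w$)
$X{\left(v,m \right)} = \sqrt{m^{2} + v^{2}}$
$-24641 - X{\left(-180,S{\left(15 \right)} \right)} = -24641 - \sqrt{\left(-3 - 15\right)^{2} + \left(-180\right)^{2}} = -24641 - \sqrt{\left(-3 - 15\right)^{2} + 32400} = -24641 - \sqrt{\left(-18\right)^{2} + 32400} = -24641 - \sqrt{324 + 32400} = -24641 - \sqrt{32724} = -24641 - 18 \sqrt{101}$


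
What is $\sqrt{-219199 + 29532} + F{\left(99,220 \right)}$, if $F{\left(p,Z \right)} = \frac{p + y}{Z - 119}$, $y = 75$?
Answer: $\frac{174}{101} + i \sqrt{189667} \approx 1.7228 + 435.51 i$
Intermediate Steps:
$F{\left(p,Z \right)} = \frac{75 + p}{-119 + Z}$ ($F{\left(p,Z \right)} = \frac{p + 75}{Z - 119} = \frac{75 + p}{-119 + Z}$)
$\sqrt{-219199 + 29532} + F{\left(99,220 \right)} = \sqrt{-219199 + 29532} + \frac{75 + 99}{-119 + 220} = \sqrt{-189667} + \frac{1}{101} \cdot 174 = i \sqrt{189667} + \frac{1}{101} \cdot 174 = i \sqrt{189667} + \frac{174}{101} = \frac{174}{101} + i \sqrt{189667}$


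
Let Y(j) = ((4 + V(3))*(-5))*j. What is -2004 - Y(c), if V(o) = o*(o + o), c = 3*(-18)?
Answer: -7944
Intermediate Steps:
c = -54
V(o) = 2*o² (V(o) = o*(2*o) = 2*o²)
Y(j) = -110*j (Y(j) = ((4 + 2*3²)*(-5))*j = ((4 + 2*9)*(-5))*j = ((4 + 18)*(-5))*j = (22*(-5))*j = -110*j)
-2004 - Y(c) = -2004 - (-110)*(-54) = -2004 - 1*5940 = -2004 - 5940 = -7944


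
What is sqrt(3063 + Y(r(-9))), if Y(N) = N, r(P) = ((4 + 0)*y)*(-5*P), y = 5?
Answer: sqrt(3963) ≈ 62.952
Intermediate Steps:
r(P) = -100*P (r(P) = ((4 + 0)*5)*(-5*P) = (4*5)*(-5*P) = 20*(-5*P) = -100*P)
sqrt(3063 + Y(r(-9))) = sqrt(3063 - 100*(-9)) = sqrt(3063 + 900) = sqrt(3963)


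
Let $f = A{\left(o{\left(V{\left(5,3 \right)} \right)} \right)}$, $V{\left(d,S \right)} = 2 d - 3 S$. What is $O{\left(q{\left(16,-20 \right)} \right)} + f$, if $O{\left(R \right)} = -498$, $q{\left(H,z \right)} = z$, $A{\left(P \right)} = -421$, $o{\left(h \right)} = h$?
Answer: $-919$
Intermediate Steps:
$V{\left(d,S \right)} = - 3 S + 2 d$
$f = -421$
$O{\left(q{\left(16,-20 \right)} \right)} + f = -498 - 421 = -919$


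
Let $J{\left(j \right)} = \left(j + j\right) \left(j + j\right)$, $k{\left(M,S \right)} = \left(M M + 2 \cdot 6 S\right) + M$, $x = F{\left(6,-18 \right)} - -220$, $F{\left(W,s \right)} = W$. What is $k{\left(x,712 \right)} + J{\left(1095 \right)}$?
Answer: $4855946$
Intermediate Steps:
$x = 226$ ($x = 6 - -220 = 6 + 220 = 226$)
$k{\left(M,S \right)} = M + M^{2} + 12 S$ ($k{\left(M,S \right)} = \left(M^{2} + 12 S\right) + M = M + M^{2} + 12 S$)
$J{\left(j \right)} = 4 j^{2}$ ($J{\left(j \right)} = 2 j 2 j = 4 j^{2}$)
$k{\left(x,712 \right)} + J{\left(1095 \right)} = \left(226 + 226^{2} + 12 \cdot 712\right) + 4 \cdot 1095^{2} = \left(226 + 51076 + 8544\right) + 4 \cdot 1199025 = 59846 + 4796100 = 4855946$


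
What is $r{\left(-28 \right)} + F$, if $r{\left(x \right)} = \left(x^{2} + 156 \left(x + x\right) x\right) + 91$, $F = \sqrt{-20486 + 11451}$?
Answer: $245483 + i \sqrt{9035} \approx 2.4548 \cdot 10^{5} + 95.053 i$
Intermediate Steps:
$F = i \sqrt{9035}$ ($F = \sqrt{-9035} = i \sqrt{9035} \approx 95.053 i$)
$r{\left(x \right)} = 91 + 313 x^{2}$ ($r{\left(x \right)} = \left(x^{2} + 156 \cdot 2 x x\right) + 91 = \left(x^{2} + 312 x x\right) + 91 = \left(x^{2} + 312 x^{2}\right) + 91 = 313 x^{2} + 91 = 91 + 313 x^{2}$)
$r{\left(-28 \right)} + F = \left(91 + 313 \left(-28\right)^{2}\right) + i \sqrt{9035} = \left(91 + 313 \cdot 784\right) + i \sqrt{9035} = \left(91 + 245392\right) + i \sqrt{9035} = 245483 + i \sqrt{9035}$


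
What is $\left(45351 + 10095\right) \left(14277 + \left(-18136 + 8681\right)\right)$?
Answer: $267360612$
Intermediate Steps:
$\left(45351 + 10095\right) \left(14277 + \left(-18136 + 8681\right)\right) = 55446 \left(14277 - 9455\right) = 55446 \cdot 4822 = 267360612$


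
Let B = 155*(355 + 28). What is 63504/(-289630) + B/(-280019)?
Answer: -17488105763/40550951485 ≈ -0.43126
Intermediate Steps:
B = 59365 (B = 155*383 = 59365)
63504/(-289630) + B/(-280019) = 63504/(-289630) + 59365/(-280019) = 63504*(-1/289630) + 59365*(-1/280019) = -31752/144815 - 59365/280019 = -17488105763/40550951485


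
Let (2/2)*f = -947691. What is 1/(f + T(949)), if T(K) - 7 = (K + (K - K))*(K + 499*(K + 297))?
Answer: 1/589997463 ≈ 1.6949e-9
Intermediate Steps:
f = -947691
T(K) = 7 + K*(148203 + 500*K) (T(K) = 7 + (K + (K - K))*(K + 499*(K + 297)) = 7 + (K + 0)*(K + 499*(297 + K)) = 7 + K*(K + (148203 + 499*K)) = 7 + K*(148203 + 500*K))
1/(f + T(949)) = 1/(-947691 + (7 + 500*949**2 + 148203*949)) = 1/(-947691 + (7 + 500*900601 + 140644647)) = 1/(-947691 + (7 + 450300500 + 140644647)) = 1/(-947691 + 590945154) = 1/589997463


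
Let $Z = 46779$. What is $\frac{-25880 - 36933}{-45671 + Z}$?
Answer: $- \frac{62813}{1108} \approx -56.69$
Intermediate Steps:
$\frac{-25880 - 36933}{-45671 + Z} = \frac{-25880 - 36933}{-45671 + 46779} = - \frac{62813}{1108}$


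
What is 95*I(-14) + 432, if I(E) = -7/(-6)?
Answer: 3257/6 ≈ 542.83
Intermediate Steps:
I(E) = 7/6 (I(E) = -7*(-⅙) = 7/6)
95*I(-14) + 432 = 95*(7/6) + 432 = 665/6 + 432 = 3257/6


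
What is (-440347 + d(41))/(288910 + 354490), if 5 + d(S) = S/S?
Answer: -440351/643400 ≈ -0.68441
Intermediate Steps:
d(S) = -4 (d(S) = -5 + S/S = -5 + 1 = -4)
(-440347 + d(41))/(288910 + 354490) = (-440347 - 4)/(288910 + 354490) = -440351/643400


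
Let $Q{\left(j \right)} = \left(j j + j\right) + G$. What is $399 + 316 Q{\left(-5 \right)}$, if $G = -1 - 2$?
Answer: $5771$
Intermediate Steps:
$G = -3$
$Q{\left(j \right)} = -3 + j + j^{2}$ ($Q{\left(j \right)} = \left(j j + j\right) - 3 = \left(j^{2} + j\right) - 3 = \left(j + j^{2}\right) - 3 = -3 + j + j^{2}$)
$399 + 316 Q{\left(-5 \right)} = 399 + 316 \left(-3 - 5 + \left(-5\right)^{2}\right) = 399 + 316 \left(-3 - 5 + 25\right) = 399 + 316 \cdot 17 = 399 + 5372 = 5771$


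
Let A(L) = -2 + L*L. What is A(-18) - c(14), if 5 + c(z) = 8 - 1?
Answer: 320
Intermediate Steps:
A(L) = -2 + L²
c(z) = 2 (c(z) = -5 + (8 - 1) = -5 + 7 = 2)
A(-18) - c(14) = (-2 + (-18)²) - 1*2 = (-2 + 324) - 2 = 322 - 2 = 320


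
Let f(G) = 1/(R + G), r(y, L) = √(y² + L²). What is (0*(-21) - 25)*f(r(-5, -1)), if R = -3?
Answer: -75/17 - 25*√26/17 ≈ -11.910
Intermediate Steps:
r(y, L) = √(L² + y²)
f(G) = 1/(-3 + G)
(0*(-21) - 25)*f(r(-5, -1)) = (0*(-21) - 25)/(-3 + √((-1)² + (-5)²)) = (0 - 25)/(-3 + √(1 + 25)) = -25/(-3 + √26)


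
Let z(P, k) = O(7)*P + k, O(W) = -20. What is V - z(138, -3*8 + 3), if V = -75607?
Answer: -72826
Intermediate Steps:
z(P, k) = k - 20*P (z(P, k) = -20*P + k = k - 20*P)
V - z(138, -3*8 + 3) = -75607 - ((-3*8 + 3) - 20*138) = -75607 - ((-24 + 3) - 2760) = -75607 - (-21 - 2760) = -75607 - 1*(-2781) = -75607 + 2781 = -72826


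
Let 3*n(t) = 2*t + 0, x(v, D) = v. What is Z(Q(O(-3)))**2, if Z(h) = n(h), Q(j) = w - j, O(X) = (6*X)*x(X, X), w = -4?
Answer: 13456/9 ≈ 1495.1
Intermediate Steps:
O(X) = 6*X**2 (O(X) = (6*X)*X = 6*X**2)
Q(j) = -4 - j
n(t) = 2*t/3 (n(t) = (2*t + 0)/3 = (2*t)/3 = 2*t/3)
Z(h) = 2*h/3
Z(Q(O(-3)))**2 = (2*(-4 - 6*(-3)**2)/3)**2 = (2*(-4 - 6*9)/3)**2 = (2*(-4 - 1*54)/3)**2 = (2*(-4 - 54)/3)**2 = ((2/3)*(-58))**2 = (-116/3)**2 = 13456/9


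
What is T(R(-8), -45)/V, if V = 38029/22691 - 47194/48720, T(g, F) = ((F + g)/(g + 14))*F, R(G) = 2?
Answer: 19099581975/111699118 ≈ 170.99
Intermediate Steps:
T(g, F) = F*(F + g)/(14 + g) (T(g, F) = ((F + g)/(14 + g))*F = F*(F + g)/(14 + g))
V = 55849559/78964680 (V = 38029*(1/22691) - 47194*1/48720 = 38029/22691 - 3371/3480 = 55849559/78964680 ≈ 0.70727)
T(R(-8), -45)/V = (-45*(-45 + 2)/(14 + 2))/(55849559/78964680) = -45*(-43)/16*(78964680/55849559) = -45*1/16*(-43)*(78964680/55849559) = (1935/16)*(78964680/55849559) = 19099581975/111699118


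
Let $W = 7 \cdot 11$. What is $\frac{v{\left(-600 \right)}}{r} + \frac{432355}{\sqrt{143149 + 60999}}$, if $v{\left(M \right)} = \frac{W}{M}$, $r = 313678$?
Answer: $- \frac{77}{188206800} + \frac{61765 \sqrt{51037}}{14582} \approx 956.9$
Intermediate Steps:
$W = 77$
$v{\left(M \right)} = \frac{77}{M}$
$\frac{v{\left(-600 \right)}}{r} + \frac{432355}{\sqrt{143149 + 60999}} = \frac{77 \frac{1}{-600}}{313678} + \frac{432355}{\sqrt{143149 + 60999}} = 77 \left(- \frac{1}{600}\right) \frac{1}{313678} + \frac{432355}{\sqrt{204148}} = \left(- \frac{77}{600}\right) \frac{1}{313678} + \frac{432355}{2 \sqrt{51037}} = - \frac{77}{188206800} + 432355 \frac{\sqrt{51037}}{102074} = - \frac{77}{188206800} + \frac{61765 \sqrt{51037}}{14582}$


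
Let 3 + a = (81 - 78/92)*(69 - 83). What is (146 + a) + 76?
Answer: -20772/23 ≈ -903.13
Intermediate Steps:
a = -25878/23 (a = -3 + (81 - 78/92)*(69 - 83) = -3 + (81 - 78*1/92)*(-14) = -3 + (81 - 39/46)*(-14) = -3 + (3687/46)*(-14) = -3 - 25809/23 = -25878/23 ≈ -1125.1)
(146 + a) + 76 = (146 - 25878/23) + 76 = -22520/23 + 76 = -20772/23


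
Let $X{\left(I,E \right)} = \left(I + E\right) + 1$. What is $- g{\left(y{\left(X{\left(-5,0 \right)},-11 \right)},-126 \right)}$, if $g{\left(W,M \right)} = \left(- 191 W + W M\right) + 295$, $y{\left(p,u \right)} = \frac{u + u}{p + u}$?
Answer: $\frac{2549}{15} \approx 169.93$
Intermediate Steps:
$X{\left(I,E \right)} = 1 + E + I$ ($X{\left(I,E \right)} = \left(E + I\right) + 1 = 1 + E + I$)
$y{\left(p,u \right)} = \frac{2 u}{p + u}$
$g{\left(W,M \right)} = 295 - 191 W + M W$ ($g{\left(W,M \right)} = \left(- 191 W + M W\right) + 295 = 295 - 191 W + M W$)
$- g{\left(y{\left(X{\left(-5,0 \right)},-11 \right)},-126 \right)} = - (295 - 191 \cdot 2 \left(-11\right) \frac{1}{\left(1 + 0 - 5\right) - 11} - 126 \cdot 2 \left(-11\right) \frac{1}{\left(1 + 0 - 5\right) - 11}) = - (295 - 191 \cdot 2 \left(-11\right) \frac{1}{-4 - 11} - 126 \cdot 2 \left(-11\right) \frac{1}{-4 - 11}) = - (295 - 191 \cdot 2 \left(-11\right) \frac{1}{-15} - 126 \cdot 2 \left(-11\right) \frac{1}{-15}) = - (295 - 191 \cdot 2 \left(-11\right) \left(- \frac{1}{15}\right) - 126 \cdot 2 \left(-11\right) \left(- \frac{1}{15}\right)) = - (295 - \frac{4202}{15} - \frac{924}{5}) = \left(-1\right) \left(- \frac{2549}{15}\right) = \frac{2549}{15}$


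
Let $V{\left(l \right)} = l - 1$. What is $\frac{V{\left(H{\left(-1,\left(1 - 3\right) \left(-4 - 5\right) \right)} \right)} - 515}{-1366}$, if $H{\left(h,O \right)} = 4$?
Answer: $\frac{256}{683} \approx 0.37482$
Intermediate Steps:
$V{\left(l \right)} = -1 + l$
$\frac{V{\left(H{\left(-1,\left(1 - 3\right) \left(-4 - 5\right) \right)} \right)} - 515}{-1366} = \frac{\left(-1 + 4\right) - 515}{-1366} = - \frac{3 - 515}{1366} = \left(- \frac{1}{1366}\right) \left(-512\right) = \frac{256}{683}$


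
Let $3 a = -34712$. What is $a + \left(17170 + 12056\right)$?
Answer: $\frac{52966}{3} \approx 17655.0$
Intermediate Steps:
$a = - \frac{34712}{3}$ ($a = \frac{1}{3} \left(-34712\right) = - \frac{34712}{3} \approx -11571.0$)
$a + \left(17170 + 12056\right) = - \frac{34712}{3} + \left(17170 + 12056\right) = - \frac{34712}{3} + 29226 = \frac{52966}{3}$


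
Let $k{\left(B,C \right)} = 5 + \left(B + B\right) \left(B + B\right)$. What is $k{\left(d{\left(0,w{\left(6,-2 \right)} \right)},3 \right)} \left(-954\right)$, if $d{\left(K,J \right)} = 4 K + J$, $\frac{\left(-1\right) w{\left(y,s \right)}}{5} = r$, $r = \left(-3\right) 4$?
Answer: $-13742370$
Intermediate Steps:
$r = -12$
$w{\left(y,s \right)} = 60$ ($w{\left(y,s \right)} = \left(-5\right) \left(-12\right) = 60$)
$d{\left(K,J \right)} = J + 4 K$
$k{\left(B,C \right)} = 5 + 4 B^{2}$ ($k{\left(B,C \right)} = 5 + 2 B 2 B = 5 + 4 B^{2}$)
$k{\left(d{\left(0,w{\left(6,-2 \right)} \right)},3 \right)} \left(-954\right) = \left(5 + 4 \left(60 + 4 \cdot 0\right)^{2}\right) \left(-954\right) = \left(5 + 4 \left(60 + 0\right)^{2}\right) \left(-954\right) = \left(5 + 4 \cdot 60^{2}\right) \left(-954\right) = \left(5 + 4 \cdot 3600\right) \left(-954\right) = \left(5 + 14400\right) \left(-954\right) = 14405 \left(-954\right) = -13742370$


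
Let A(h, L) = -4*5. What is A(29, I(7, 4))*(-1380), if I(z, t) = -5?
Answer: 27600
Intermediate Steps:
A(h, L) = -20
A(29, I(7, 4))*(-1380) = -20*(-1380) = 27600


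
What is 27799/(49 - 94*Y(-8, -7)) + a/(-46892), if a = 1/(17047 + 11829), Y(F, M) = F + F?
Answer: 37641330242655/2102844917776 ≈ 17.900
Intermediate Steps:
Y(F, M) = 2*F
a = 1/28876 ≈ 3.4631e-5
27799/(49 - 94*Y(-8, -7)) + a/(-46892) = 27799/(49 - 188*(-8)) + (1/28876)/(-46892) = 27799/(49 - 94*(-16)) + (1/28876)*(-1/46892) = 27799/(49 + 1504) - 1/1354053392 = 27799/1553 - 1/1354053392 = 37641330242655/2102844917776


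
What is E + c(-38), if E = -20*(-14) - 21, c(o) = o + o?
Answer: 183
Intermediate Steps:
c(o) = 2*o
E = 259 (E = 280 - 21 = 259)
E + c(-38) = 259 + 2*(-38) = 259 - 76 = 183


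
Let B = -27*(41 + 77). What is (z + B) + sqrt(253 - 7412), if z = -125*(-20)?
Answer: -686 + I*sqrt(7159) ≈ -686.0 + 84.611*I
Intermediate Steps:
z = 2500
B = -3186 (B = -27*118 = -3186)
(z + B) + sqrt(253 - 7412) = (2500 - 3186) + sqrt(253 - 7412) = -686 + sqrt(-7159) = -686 + I*sqrt(7159)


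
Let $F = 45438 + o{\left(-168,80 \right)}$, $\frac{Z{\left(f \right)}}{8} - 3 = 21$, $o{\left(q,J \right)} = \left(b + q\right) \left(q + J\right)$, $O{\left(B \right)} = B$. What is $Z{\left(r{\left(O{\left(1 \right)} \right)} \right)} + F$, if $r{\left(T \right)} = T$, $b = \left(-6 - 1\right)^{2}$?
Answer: $56102$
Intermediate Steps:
$b = 49$ ($b = \left(-7\right)^{2} = 49$)
$o{\left(q,J \right)} = \left(49 + q\right) \left(J + q\right)$ ($o{\left(q,J \right)} = \left(49 + q\right) \left(q + J\right) = \left(49 + q\right) \left(J + q\right)$)
$Z{\left(f \right)} = 192$ ($Z{\left(f \right)} = 24 + 8 \cdot 21 = 24 + 168 = 192$)
$F = 55910$ ($F = 45438 + \left(\left(-168\right)^{2} + 49 \cdot 80 + 49 \left(-168\right) + 80 \left(-168\right)\right) = 45438 + \left(28224 + 3920 - 8232 - 13440\right) = 45438 + 10472 = 55910$)
$Z{\left(r{\left(O{\left(1 \right)} \right)} \right)} + F = 192 + 55910 = 56102$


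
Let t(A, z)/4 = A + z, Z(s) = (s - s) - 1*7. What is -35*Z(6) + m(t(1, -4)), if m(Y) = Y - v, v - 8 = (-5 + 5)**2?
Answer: 225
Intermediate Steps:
Z(s) = -7 (Z(s) = 0 - 7 = -7)
v = 8 (v = 8 + (-5 + 5)**2 = 8 + 0**2 = 8 + 0 = 8)
t(A, z) = 4*A + 4*z (t(A, z) = 4*(A + z) = 4*A + 4*z)
m(Y) = -8 + Y (m(Y) = Y - 1*8 = Y - 8 = -8 + Y)
-35*Z(6) + m(t(1, -4)) = -35*(-7) + (-8 + (4*1 + 4*(-4))) = 245 + (-8 + (4 - 16)) = 245 + (-8 - 12) = 245 - 20 = 225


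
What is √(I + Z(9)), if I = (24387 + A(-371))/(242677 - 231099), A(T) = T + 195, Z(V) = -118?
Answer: I*√15537594954/11578 ≈ 10.766*I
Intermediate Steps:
A(T) = 195 + T
I = 24211/11578 (I = (24387 + (195 - 371))/(242677 - 231099) = (24387 - 176)/11578 = 24211*(1/11578) = 24211/11578 ≈ 2.0911)
√(I + Z(9)) = √(24211/11578 - 118) = √(-1341993/11578) = I*√15537594954/11578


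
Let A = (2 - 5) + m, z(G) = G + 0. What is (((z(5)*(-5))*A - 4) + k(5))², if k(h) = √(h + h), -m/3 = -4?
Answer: (229 - √10)² ≈ 51003.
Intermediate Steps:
z(G) = G
m = 12 (m = -3*(-4) = 12)
k(h) = √2*√h (k(h) = √(2*h) = √2*√h)
A = 9 (A = (2 - 5) + 12 = -3 + 12 = 9)
(((z(5)*(-5))*A - 4) + k(5))² = (((5*(-5))*9 - 4) + √2*√5)² = ((-25*9 - 4) + √10)² = ((-225 - 4) + √10)² = (-229 + √10)²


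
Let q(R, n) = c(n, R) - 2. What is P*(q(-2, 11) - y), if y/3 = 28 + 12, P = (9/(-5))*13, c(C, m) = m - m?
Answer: 14274/5 ≈ 2854.8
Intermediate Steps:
c(C, m) = 0
q(R, n) = -2 (q(R, n) = 0 - 2 = -2)
P = -117/5 (P = (9*(-⅕))*13 = -9/5*13 = -117/5 ≈ -23.400)
y = 120 (y = 3*(28 + 12) = 3*40 = 120)
P*(q(-2, 11) - y) = -117*(-2 - 1*120)/5 = -117*(-2 - 120)/5 = -117/5*(-122) = 14274/5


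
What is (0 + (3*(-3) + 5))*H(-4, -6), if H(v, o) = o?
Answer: 24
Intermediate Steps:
(0 + (3*(-3) + 5))*H(-4, -6) = (0 + (3*(-3) + 5))*(-6) = (0 + (-9 + 5))*(-6) = (0 - 4)*(-6) = -4*(-6) = 24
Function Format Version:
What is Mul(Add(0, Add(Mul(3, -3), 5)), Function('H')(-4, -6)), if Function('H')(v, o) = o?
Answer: 24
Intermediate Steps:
Mul(Add(0, Add(Mul(3, -3), 5)), Function('H')(-4, -6)) = Mul(Add(0, Add(Mul(3, -3), 5)), -6) = Mul(Add(0, Add(-9, 5)), -6) = Mul(Add(0, -4), -6) = Mul(-4, -6) = 24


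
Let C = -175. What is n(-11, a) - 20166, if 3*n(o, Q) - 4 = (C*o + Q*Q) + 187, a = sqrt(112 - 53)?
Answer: -19441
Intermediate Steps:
a = sqrt(59) ≈ 7.6811
n(o, Q) = 191/3 - 175*o/3 + Q**2/3 (n(o, Q) = 4/3 + ((-175*o + Q*Q) + 187)/3 = 4/3 + ((-175*o + Q**2) + 187)/3 = 4/3 + ((Q**2 - 175*o) + 187)/3 = 4/3 + (187 + Q**2 - 175*o)/3 = 4/3 + (187/3 - 175*o/3 + Q**2/3) = 191/3 - 175*o/3 + Q**2/3)
n(-11, a) - 20166 = (191/3 - 175/3*(-11) + (sqrt(59))**2/3) - 20166 = (191/3 + 1925/3 + (1/3)*59) - 20166 = (191/3 + 1925/3 + 59/3) - 20166 = 725 - 20166 = -19441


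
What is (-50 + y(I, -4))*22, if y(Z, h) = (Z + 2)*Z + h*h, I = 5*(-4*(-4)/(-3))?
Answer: 123508/9 ≈ 13723.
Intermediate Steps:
I = -80/3 (I = 5*(16*(-⅓)) = 5*(-16/3) = -80/3 ≈ -26.667)
y(Z, h) = h² + Z*(2 + Z) (y(Z, h) = (2 + Z)*Z + h² = Z*(2 + Z) + h² = h² + Z*(2 + Z))
(-50 + y(I, -4))*22 = (-50 + ((-80/3)² + (-4)² + 2*(-80/3)))*22 = (-50 + (6400/9 + 16 - 160/3))*22 = (-50 + 6064/9)*22 = (5614/9)*22 = 123508/9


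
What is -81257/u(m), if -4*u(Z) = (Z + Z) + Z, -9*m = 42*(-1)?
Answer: 162514/7 ≈ 23216.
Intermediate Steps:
m = 14/3 (m = -14*(-1)/3 = -⅑*(-42) = 14/3 ≈ 4.6667)
u(Z) = -3*Z/4 (u(Z) = -((Z + Z) + Z)/4 = -(2*Z + Z)/4 = -3*Z/4)
-81257/u(m) = -81257/((-¾*14/3)) = -81257/(-7/2) = -81257*(-2/7) = 162514/7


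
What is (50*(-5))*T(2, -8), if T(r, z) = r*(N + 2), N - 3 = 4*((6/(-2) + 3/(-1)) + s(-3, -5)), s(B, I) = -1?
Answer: 11500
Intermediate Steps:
N = -25 (N = 3 + 4*((6/(-2) + 3/(-1)) - 1) = 3 + 4*((6*(-½) + 3*(-1)) - 1) = 3 + 4*((-3 - 3) - 1) = 3 + 4*(-6 - 1) = 3 + 4*(-7) = 3 - 28 = -25)
T(r, z) = -23*r (T(r, z) = r*(-25 + 2) = r*(-23) = -23*r)
(50*(-5))*T(2, -8) = (50*(-5))*(-23*2) = -250*(-46) = 11500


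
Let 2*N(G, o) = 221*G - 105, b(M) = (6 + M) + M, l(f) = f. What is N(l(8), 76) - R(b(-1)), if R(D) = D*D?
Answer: 1631/2 ≈ 815.50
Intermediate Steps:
b(M) = 6 + 2*M
R(D) = D**2
N(G, o) = -105/2 + 221*G/2 (N(G, o) = (221*G - 105)/2 = (-105 + 221*G)/2 = -105/2 + 221*G/2)
N(l(8), 76) - R(b(-1)) = (-105/2 + (221/2)*8) - (6 + 2*(-1))**2 = (-105/2 + 884) - (6 - 2)**2 = 1663/2 - 1*4**2 = 1663/2 - 1*16 = 1663/2 - 16 = 1631/2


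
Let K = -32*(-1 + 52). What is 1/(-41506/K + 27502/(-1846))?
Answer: 753168/7934203 ≈ 0.094927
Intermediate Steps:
K = -1632 (K = -32*51 = -1632)
1/(-41506/K + 27502/(-1846)) = 1/(-41506/(-1632) + 27502/(-1846)) = 1/(-41506*(-1/1632) + 27502*(-1/1846)) = 1/(20753/816 - 13751/923) = 1/(7934203/753168) = 753168/7934203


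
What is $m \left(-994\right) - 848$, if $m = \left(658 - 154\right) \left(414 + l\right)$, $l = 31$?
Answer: $-222935168$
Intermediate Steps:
$m = 224280$ ($m = \left(658 - 154\right) \left(414 + 31\right) = 504 \cdot 445 = 224280$)
$m \left(-994\right) - 848 = 224280 \left(-994\right) - 848 = -222934320 - 848 = -222935168$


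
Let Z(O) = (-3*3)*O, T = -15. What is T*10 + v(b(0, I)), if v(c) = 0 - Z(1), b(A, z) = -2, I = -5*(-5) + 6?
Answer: -141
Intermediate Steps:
I = 31 (I = 25 + 6 = 31)
Z(O) = -9*O
v(c) = 9 (v(c) = 0 - (-9) = 0 - 1*(-9) = 0 + 9 = 9)
T*10 + v(b(0, I)) = -15*10 + 9 = -150 + 9 = -141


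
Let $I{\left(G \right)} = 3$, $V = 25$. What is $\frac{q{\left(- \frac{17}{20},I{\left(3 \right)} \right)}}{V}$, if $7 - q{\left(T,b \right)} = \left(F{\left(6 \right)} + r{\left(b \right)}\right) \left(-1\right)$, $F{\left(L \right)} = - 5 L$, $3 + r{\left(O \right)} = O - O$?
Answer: $- \frac{26}{25} \approx -1.04$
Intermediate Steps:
$r{\left(O \right)} = -3$ ($r{\left(O \right)} = -3 + \left(O - O\right) = -3 + 0 = -3$)
$q{\left(T,b \right)} = -26$ ($q{\left(T,b \right)} = 7 - \left(\left(-5\right) 6 - 3\right) \left(-1\right) = 7 - \left(-30 - 3\right) \left(-1\right) = 7 - \left(-33\right) \left(-1\right) = 7 - 33 = -26$)
$\frac{q{\left(- \frac{17}{20},I{\left(3 \right)} \right)}}{V} = \frac{1}{25} \left(-26\right) = - \frac{26}{25}$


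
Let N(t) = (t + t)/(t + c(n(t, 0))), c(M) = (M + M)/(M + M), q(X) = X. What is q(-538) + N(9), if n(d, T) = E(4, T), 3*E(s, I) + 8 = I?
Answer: -2681/5 ≈ -536.20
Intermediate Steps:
E(s, I) = -8/3 + I/3
n(d, T) = -8/3 + T/3
c(M) = 1 (c(M) = (2*M)/((2*M)) = (2*M)*(1/(2*M)) = 1)
N(t) = 2*t/(1 + t) (N(t) = (t + t)/(t + 1) = (2*t)/(1 + t) = 2*t/(1 + t))
q(-538) + N(9) = -538 + 2*9/(1 + 9) = -538 + 2*9/10 = -538 + 2*9*(1/10) = -538 + 9/5 = -2681/5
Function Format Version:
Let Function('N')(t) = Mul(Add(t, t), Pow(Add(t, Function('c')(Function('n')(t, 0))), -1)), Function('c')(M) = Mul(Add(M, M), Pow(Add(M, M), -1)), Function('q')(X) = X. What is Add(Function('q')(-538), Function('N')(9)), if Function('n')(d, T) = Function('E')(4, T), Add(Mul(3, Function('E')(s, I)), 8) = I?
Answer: Rational(-2681, 5) ≈ -536.20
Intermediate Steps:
Function('E')(s, I) = Add(Rational(-8, 3), Mul(Rational(1, 3), I))
Function('n')(d, T) = Add(Rational(-8, 3), Mul(Rational(1, 3), T))
Function('c')(M) = 1 (Function('c')(M) = Mul(Mul(2, M), Pow(Mul(2, M), -1)) = Mul(Mul(2, M), Mul(Rational(1, 2), Pow(M, -1))) = 1)
Function('N')(t) = Mul(2, t, Pow(Add(1, t), -1)) (Function('N')(t) = Mul(Add(t, t), Pow(Add(t, 1), -1)) = Mul(Mul(2, t), Pow(Add(1, t), -1)) = Mul(2, t, Pow(Add(1, t), -1)))
Add(Function('q')(-538), Function('N')(9)) = Add(-538, Mul(2, 9, Pow(Add(1, 9), -1))) = Add(-538, Mul(2, 9, Pow(10, -1))) = Add(-538, Mul(2, 9, Rational(1, 10))) = Add(-538, Rational(9, 5)) = Rational(-2681, 5)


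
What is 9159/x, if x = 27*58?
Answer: 3053/522 ≈ 5.8487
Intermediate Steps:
x = 1566
9159/x = 9159/1566 = 9159*(1/1566) = 3053/522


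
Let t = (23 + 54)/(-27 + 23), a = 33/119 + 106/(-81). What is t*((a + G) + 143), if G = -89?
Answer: -5616215/5508 ≈ -1019.6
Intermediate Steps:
a = -9941/9639 (a = 33*(1/119) + 106*(-1/81) = 33/119 - 106/81 = -9941/9639 ≈ -1.0313)
t = -77/4 (t = 77/(-4) = 77*(-1/4) = -77/4 ≈ -19.250)
t*((a + G) + 143) = -77*((-9941/9639 - 89) + 143)/4 = -77*(-867812/9639 + 143)/4 = -77/4*510565/9639 = -5616215/5508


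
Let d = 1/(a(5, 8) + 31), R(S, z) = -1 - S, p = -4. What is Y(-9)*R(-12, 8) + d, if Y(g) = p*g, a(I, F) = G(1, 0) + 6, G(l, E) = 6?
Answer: 17029/43 ≈ 396.02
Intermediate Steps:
a(I, F) = 12 (a(I, F) = 6 + 6 = 12)
Y(g) = -4*g
d = 1/43 (d = 1/(12 + 31) = 1/43 ≈ 0.023256)
Y(-9)*R(-12, 8) + d = (-4*(-9))*(-1 - 1*(-12)) + 1/43 = 36*(-1 + 12) + 1/43 = 36*11 + 1/43 = 396 + 1/43 = 17029/43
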